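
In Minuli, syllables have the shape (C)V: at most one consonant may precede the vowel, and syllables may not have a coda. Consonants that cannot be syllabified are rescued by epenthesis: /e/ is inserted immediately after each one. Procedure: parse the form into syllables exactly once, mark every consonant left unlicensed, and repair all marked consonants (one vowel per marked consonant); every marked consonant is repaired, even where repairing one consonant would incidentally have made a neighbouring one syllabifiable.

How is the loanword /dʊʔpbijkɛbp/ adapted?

dʊʔepebijekɛbepe

Syllabifying with onset maximization leaves /ʔ/, /p/, /j/, /b/, /p/ stranded (no codas are permitted; onsets are limited to one consonant).
Epenthesis after each stranded consonant: /ʔ/ → /ʔe/, /p/ → /pe/, /j/ → /je/, /b/ → /be/, /p/ → /pe/.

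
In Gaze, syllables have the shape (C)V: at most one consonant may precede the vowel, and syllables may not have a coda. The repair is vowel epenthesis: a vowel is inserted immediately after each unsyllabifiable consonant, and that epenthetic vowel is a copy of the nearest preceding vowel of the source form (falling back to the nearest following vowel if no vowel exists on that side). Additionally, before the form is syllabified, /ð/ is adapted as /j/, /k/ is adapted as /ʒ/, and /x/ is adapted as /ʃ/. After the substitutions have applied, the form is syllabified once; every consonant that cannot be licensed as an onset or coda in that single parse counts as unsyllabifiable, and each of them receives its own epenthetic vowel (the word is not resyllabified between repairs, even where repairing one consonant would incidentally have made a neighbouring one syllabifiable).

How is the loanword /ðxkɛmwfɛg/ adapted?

jɛʃɛʒɛmɛwɛfɛgɛ

Substitution: /ð/ → /j/, /x/ → /ʃ/, /k/ → /ʒ/, giving /jʃʒɛmwfɛg/.
The consonants /j/, /ʃ/, /m/, /w/, /g/ cannot be parsed into a legal (C)V syllable (no codas are permitted; onsets are limited to one consonant).
Each unlicensed consonant becomes the onset of a new syllable: /j/ → /jɛ/, /ʃ/ → /ʃɛ/, /m/ → /mɛ/, /w/ → /wɛ/, /g/ → /gɛ/.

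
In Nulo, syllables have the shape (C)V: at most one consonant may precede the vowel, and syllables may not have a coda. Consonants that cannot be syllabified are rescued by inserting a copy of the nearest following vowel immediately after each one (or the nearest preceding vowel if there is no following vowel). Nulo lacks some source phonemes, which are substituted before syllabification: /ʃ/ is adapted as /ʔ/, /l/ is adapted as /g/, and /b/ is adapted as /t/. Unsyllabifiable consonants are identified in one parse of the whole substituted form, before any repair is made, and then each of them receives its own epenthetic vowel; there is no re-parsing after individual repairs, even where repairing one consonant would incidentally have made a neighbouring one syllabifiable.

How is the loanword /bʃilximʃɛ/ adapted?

Substitution: /b/ → /t/, /ʃ/ → /ʔ/, /l/ → /g/, giving /tʔigximʔɛ/.
Syllabifying with onset maximization leaves /t/, /g/, /m/ stranded (no codas are permitted; onsets are limited to one consonant).
Inserting the epenthetic vowel yields /t/ → /ti/, /g/ → /gi/, /m/ → /mɛ/.

tiʔigiximɛʔɛ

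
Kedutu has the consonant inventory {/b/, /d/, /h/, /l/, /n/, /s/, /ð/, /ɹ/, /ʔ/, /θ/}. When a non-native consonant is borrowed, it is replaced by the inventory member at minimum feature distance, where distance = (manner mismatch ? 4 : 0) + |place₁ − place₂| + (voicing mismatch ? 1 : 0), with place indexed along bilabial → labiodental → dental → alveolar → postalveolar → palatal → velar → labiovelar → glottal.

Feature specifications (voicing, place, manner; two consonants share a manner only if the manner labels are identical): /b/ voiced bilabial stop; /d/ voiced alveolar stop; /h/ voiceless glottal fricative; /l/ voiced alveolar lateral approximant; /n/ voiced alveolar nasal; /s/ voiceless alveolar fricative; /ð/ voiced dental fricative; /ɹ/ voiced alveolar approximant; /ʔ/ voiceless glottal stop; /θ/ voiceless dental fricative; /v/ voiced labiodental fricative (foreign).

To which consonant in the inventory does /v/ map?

ð

/ð/ is closest: same manner (fricative), place distance 1 (labiodental→dental), same voicing; total 1. Next closest is /θ/ at distance 2.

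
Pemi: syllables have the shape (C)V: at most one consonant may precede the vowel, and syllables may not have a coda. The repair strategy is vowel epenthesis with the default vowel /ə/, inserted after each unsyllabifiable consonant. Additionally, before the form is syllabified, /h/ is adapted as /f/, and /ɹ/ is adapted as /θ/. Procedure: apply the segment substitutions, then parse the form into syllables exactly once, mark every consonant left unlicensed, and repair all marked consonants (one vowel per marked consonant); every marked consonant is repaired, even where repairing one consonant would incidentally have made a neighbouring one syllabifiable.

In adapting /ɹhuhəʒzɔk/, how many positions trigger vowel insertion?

3

After substitution the input is /θfufəʒzɔk/.
The unsyllabifiable consonants are /θ/, /ʒ/, /k/; each receives one epenthetic vowel.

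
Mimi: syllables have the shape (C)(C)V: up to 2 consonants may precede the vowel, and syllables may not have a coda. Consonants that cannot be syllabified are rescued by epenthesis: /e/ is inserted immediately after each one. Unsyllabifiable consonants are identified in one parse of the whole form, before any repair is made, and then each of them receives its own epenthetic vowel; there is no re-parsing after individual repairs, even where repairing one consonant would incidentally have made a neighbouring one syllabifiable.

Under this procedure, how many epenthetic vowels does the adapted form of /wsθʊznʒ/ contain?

The unsyllabifiable consonants are /w/, /z/, /n/, /ʒ/; each receives one epenthetic vowel.

4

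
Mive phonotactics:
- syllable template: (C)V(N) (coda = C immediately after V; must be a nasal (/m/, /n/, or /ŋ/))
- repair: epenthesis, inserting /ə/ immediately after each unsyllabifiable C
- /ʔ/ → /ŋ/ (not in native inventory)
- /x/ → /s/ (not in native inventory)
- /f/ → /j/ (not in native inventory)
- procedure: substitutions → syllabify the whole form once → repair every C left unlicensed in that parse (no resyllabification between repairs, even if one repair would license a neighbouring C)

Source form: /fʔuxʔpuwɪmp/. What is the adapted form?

jəŋusəŋəpuwɪmpə

Substitution: /f/ → /j/, /ʔ/ → /ŋ/, /x/ → /s/, giving /jŋusŋpuwɪmp/.
The consonants /j/, /s/, /ŋ/, /p/ cannot be parsed into a legal (C)V(N) syllable (only a nasal (/m/, /n/, or /ŋ/) is licensed in coda position; onsets are limited to one consonant).
Inserting the epenthetic vowel yields /j/ → /jə/, /s/ → /sə/, /ŋ/ → /ŋə/, /p/ → /pə/.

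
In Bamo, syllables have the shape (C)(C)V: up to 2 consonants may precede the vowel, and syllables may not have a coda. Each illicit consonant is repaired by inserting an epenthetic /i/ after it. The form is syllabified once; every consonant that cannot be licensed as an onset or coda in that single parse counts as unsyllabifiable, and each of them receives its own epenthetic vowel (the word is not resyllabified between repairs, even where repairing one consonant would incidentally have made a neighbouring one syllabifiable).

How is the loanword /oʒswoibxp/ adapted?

Under (C)(C)V, the unsyllabifiable consonants are /ʒ/, /b/, /x/, /p/ (no codas are permitted; onsets may contain at most 2 consonants).
Each unlicensed consonant becomes the onset of a new syllable: /ʒ/ → /ʒi/, /b/ → /bi/, /x/ → /xi/, /p/ → /pi/.

oʒiswoibixipi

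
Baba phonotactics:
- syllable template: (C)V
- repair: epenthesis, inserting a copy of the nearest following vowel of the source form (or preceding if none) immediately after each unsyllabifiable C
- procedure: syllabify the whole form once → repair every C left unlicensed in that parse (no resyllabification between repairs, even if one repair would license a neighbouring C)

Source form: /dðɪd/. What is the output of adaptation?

dɪðɪdɪ

The consonants /d/, /d/ cannot be parsed into a legal (C)V syllable (no codas are permitted; onsets are limited to one consonant).
Each unlicensed consonant becomes the onset of a new syllable: /d/ → /dɪ/, /d/ → /dɪ/.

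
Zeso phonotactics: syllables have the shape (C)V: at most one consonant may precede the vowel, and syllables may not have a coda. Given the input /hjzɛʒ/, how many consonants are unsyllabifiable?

3

The consonants /h/, /j/, /ʒ/ cannot be parsed into a legal (C)V syllable (no codas are permitted; onsets are limited to one consonant).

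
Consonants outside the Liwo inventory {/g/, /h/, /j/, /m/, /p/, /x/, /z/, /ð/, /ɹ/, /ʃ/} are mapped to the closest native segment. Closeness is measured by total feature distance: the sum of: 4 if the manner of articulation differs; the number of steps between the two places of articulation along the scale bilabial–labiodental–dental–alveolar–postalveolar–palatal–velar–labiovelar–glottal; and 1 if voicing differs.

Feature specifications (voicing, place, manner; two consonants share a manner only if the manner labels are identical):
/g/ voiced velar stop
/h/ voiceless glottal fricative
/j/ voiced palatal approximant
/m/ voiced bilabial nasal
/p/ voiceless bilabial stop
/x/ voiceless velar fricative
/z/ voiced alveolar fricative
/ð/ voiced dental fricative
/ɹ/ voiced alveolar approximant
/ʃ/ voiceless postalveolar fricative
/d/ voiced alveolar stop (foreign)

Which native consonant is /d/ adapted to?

/g/ is closest: same manner (stop), place distance 3 (alveolar→velar), same voicing; total 3. Next closest is /p/ at distance 4.

g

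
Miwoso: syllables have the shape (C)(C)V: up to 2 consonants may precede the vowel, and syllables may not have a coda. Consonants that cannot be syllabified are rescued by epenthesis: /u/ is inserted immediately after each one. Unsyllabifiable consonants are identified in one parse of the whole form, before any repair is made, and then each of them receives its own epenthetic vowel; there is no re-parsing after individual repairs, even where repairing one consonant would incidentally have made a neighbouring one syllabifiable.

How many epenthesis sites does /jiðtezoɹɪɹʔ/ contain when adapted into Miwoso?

The unsyllabifiable consonants are /ɹ/, /ʔ/; each receives one epenthetic vowel.

2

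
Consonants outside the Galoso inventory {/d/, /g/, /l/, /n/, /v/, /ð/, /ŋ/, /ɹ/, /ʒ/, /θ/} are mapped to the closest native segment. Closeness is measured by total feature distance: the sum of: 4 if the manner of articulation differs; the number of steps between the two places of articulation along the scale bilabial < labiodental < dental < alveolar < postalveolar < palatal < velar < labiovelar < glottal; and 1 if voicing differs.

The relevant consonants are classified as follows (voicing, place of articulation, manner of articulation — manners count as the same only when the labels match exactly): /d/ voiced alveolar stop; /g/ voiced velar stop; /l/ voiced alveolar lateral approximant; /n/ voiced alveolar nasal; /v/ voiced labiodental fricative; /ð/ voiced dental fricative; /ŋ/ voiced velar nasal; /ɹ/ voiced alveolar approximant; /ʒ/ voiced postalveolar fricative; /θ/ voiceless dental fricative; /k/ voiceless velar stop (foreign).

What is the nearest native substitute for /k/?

/g/ is closest: same manner (stop), place distance 0 (velar→velar), voicing differs (+1); total 1. Next closest is /d/ at distance 4.

g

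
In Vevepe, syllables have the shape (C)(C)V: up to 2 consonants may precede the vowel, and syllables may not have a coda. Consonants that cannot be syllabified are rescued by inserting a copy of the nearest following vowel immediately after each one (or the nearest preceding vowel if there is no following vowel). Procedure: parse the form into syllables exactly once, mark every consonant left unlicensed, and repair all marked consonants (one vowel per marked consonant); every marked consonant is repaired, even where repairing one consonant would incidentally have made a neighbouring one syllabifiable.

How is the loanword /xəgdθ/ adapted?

xəgədəθə

Under (C)(C)V, the unsyllabifiable consonants are /g/, /d/, /θ/ (no codas are permitted; onsets may contain at most 2 consonants).
Epenthesis after each stranded consonant: /g/ → /gə/, /d/ → /də/, /θ/ → /θə/.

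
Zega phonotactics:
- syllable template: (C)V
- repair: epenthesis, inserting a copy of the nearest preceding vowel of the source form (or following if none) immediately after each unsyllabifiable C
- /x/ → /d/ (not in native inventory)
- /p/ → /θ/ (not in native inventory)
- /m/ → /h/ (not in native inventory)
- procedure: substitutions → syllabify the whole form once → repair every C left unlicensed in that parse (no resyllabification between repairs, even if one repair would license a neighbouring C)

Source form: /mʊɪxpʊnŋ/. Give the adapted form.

Substitution: /m/ → /h/, /x/ → /d/, /p/ → /θ/, giving /hʊɪdθʊnŋ/.
Under (C)V, the unsyllabifiable consonants are /d/, /n/, /ŋ/ (no codas are permitted; onsets are limited to one consonant).
Inserting the epenthetic vowel yields /d/ → /dɪ/, /n/ → /nʊ/, /ŋ/ → /ŋʊ/.

hʊɪdɪθʊnʊŋʊ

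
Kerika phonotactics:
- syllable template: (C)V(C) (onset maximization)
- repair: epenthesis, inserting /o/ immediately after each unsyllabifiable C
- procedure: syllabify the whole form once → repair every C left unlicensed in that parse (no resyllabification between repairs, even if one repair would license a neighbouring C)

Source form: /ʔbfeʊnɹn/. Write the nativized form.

ʔobofeʊnɹono

The consonants /ʔ/, /b/, /ɹ/, /n/ cannot be parsed into a legal (C)V(C) syllable (at most one coda consonant is licensed; onsets are limited to one consonant).
Inserting the epenthetic vowel yields /ʔ/ → /ʔo/, /b/ → /bo/, /ɹ/ → /ɹo/, /n/ → /no/.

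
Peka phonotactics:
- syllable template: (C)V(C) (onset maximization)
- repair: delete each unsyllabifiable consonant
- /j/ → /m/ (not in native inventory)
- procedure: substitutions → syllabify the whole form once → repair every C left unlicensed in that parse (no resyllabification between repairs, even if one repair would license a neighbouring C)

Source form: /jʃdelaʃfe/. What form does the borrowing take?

delaʃfe

Substitution: /j/ → /m/, giving /mʃdelaʃfe/.
Under (C)V(C), the unsyllabifiable consonants are /m/, /ʃ/ (at most one coda consonant is licensed; onsets are limited to one consonant).
Deleting the stranded consonants removes /m/, /ʃ/.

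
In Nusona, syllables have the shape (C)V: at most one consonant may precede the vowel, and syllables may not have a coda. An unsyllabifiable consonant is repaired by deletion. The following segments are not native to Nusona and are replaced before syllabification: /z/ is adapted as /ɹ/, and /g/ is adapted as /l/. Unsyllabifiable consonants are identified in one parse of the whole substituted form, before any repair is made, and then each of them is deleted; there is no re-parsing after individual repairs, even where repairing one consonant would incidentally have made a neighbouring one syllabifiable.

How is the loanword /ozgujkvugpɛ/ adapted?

oluvupɛ

Substitution: /z/ → /ɹ/, /g/ → /l/, giving /oɹlujkvulpɛ/.
The consonants /ɹ/, /j/, /k/, /l/ cannot be parsed into a legal (C)V syllable (no codas are permitted; onsets are limited to one consonant).
Deletion applies to /ɹ/, /j/, /k/, /l/.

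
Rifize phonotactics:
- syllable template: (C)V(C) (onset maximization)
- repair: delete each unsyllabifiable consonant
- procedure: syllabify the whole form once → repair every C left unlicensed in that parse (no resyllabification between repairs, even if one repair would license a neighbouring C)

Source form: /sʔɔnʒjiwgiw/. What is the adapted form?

ʔɔnjiwgiw

The consonants /s/, /ʒ/ cannot be parsed into a legal (C)V(C) syllable (at most one coda consonant is licensed; onsets are limited to one consonant).
Each unlicensed consonant is deleted: /s/, /ʒ/.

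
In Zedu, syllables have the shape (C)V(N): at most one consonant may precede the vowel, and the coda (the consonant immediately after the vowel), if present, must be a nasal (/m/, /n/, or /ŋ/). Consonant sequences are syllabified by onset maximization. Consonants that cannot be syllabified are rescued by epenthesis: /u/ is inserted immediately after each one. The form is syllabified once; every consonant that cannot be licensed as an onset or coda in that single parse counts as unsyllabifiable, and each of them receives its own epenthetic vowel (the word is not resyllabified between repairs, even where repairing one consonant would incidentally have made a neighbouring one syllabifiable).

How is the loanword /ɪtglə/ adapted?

ɪtugulə

Syllabifying with onset maximization leaves /t/, /g/ stranded (only a nasal (/m/, /n/, or /ŋ/) is licensed in coda position; onsets are limited to one consonant).
Each unlicensed consonant becomes the onset of a new syllable: /t/ → /tu/, /g/ → /gu/.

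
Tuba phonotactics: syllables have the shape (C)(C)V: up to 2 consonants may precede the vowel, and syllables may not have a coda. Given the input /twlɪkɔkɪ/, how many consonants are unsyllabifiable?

Syllabifying with onset maximization leaves /t/ stranded (no codas are permitted; onsets may contain at most 2 consonants).

1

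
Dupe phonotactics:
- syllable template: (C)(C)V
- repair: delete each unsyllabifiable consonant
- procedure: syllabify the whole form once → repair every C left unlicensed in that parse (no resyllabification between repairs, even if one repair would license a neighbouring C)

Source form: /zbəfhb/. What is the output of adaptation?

zbə

Under (C)(C)V, the unsyllabifiable consonants are /f/, /h/, /b/ (no codas are permitted; onsets may contain at most 2 consonants).
Deleting the stranded consonants removes /f/, /h/, /b/.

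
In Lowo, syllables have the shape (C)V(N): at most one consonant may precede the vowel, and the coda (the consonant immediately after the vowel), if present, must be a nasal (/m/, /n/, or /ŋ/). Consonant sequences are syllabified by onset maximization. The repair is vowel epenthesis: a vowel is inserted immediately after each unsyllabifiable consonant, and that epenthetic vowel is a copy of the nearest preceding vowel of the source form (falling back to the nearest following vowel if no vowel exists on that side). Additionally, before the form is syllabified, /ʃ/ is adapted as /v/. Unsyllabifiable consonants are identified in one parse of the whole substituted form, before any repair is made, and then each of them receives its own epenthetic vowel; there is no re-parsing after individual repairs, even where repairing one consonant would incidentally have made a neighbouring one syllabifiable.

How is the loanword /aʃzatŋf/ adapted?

avazataŋafa

Substitution: /ʃ/ → /v/, giving /avzatŋf/.
The consonants /v/, /t/, /ŋ/, /f/ cannot be parsed into a legal (C)V(N) syllable (only a nasal (/m/, /n/, or /ŋ/) is licensed in coda position; onsets are limited to one consonant).
Inserting the epenthetic vowel yields /v/ → /va/, /t/ → /ta/, /ŋ/ → /ŋa/, /f/ → /fa/.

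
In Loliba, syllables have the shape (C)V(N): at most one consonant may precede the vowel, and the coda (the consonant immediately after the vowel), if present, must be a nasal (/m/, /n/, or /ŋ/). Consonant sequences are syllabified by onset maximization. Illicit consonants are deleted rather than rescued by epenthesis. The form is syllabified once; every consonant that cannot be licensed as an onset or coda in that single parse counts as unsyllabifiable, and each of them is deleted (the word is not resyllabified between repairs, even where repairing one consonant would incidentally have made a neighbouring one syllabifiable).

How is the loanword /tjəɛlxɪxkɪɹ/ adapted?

Under (C)V(N), the unsyllabifiable consonants are /t/, /l/, /x/, /ɹ/ (only a nasal (/m/, /n/, or /ŋ/) is licensed in coda position; onsets are limited to one consonant).
Deleting the stranded consonants removes /t/, /l/, /x/, /ɹ/.

jəɛxɪkɪ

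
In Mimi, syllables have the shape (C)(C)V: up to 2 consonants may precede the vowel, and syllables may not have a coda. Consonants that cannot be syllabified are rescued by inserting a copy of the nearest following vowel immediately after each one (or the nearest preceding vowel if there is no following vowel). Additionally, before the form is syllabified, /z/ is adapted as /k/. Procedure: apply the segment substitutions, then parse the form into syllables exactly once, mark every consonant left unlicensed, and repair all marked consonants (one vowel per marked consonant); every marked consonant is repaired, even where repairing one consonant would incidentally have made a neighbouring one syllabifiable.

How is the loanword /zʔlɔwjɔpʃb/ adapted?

Substitution: /z/ → /k/, giving /kʔlɔwjɔpʃb/.
The consonants /k/, /p/, /ʃ/, /b/ cannot be parsed into a legal (C)(C)V syllable (no codas are permitted; onsets may contain at most 2 consonants).
Inserting the epenthetic vowel yields /k/ → /kɔ/, /p/ → /pɔ/, /ʃ/ → /ʃɔ/, /b/ → /bɔ/.

kɔʔlɔwjɔpɔʃɔbɔ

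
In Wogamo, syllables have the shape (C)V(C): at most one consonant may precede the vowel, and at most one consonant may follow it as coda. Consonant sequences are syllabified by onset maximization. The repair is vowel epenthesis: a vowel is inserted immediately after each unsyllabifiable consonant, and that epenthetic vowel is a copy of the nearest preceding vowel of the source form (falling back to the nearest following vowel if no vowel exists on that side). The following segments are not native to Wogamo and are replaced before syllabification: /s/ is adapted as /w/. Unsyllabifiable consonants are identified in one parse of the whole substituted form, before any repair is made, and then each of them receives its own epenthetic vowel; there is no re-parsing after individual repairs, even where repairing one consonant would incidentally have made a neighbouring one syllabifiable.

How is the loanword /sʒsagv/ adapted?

waʒawagva

Substitution: /s/ → /w/, giving /wʒwagv/.
Under (C)V(C), the unsyllabifiable consonants are /w/, /ʒ/, /v/ (at most one coda consonant is licensed; onsets are limited to one consonant).
Inserting the epenthetic vowel yields /w/ → /wa/, /ʒ/ → /ʒa/, /v/ → /va/.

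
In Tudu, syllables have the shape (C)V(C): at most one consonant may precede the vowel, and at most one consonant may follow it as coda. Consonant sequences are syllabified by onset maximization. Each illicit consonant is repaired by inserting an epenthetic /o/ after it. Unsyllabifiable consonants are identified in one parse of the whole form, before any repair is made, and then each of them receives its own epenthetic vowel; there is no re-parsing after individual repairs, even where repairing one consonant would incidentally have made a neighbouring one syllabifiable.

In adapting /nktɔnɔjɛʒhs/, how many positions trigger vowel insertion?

4

The unsyllabifiable consonants are /n/, /k/, /h/, /s/; each receives one epenthetic vowel.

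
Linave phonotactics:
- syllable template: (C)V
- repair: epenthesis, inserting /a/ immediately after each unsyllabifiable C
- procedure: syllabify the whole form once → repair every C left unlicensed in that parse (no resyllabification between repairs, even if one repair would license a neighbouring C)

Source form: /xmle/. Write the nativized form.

xamale

The consonants /x/, /m/ cannot be parsed into a legal (C)V syllable (no codas are permitted; onsets are limited to one consonant).
Epenthesis after each stranded consonant: /x/ → /xa/, /m/ → /ma/.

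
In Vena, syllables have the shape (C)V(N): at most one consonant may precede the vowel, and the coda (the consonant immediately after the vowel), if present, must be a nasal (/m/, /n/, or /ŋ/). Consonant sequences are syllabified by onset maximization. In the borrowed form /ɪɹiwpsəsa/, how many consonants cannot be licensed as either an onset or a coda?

Under (C)V(N), the unsyllabifiable consonants are /w/, /p/ (only a nasal (/m/, /n/, or /ŋ/) is licensed in coda position; onsets are limited to one consonant).

2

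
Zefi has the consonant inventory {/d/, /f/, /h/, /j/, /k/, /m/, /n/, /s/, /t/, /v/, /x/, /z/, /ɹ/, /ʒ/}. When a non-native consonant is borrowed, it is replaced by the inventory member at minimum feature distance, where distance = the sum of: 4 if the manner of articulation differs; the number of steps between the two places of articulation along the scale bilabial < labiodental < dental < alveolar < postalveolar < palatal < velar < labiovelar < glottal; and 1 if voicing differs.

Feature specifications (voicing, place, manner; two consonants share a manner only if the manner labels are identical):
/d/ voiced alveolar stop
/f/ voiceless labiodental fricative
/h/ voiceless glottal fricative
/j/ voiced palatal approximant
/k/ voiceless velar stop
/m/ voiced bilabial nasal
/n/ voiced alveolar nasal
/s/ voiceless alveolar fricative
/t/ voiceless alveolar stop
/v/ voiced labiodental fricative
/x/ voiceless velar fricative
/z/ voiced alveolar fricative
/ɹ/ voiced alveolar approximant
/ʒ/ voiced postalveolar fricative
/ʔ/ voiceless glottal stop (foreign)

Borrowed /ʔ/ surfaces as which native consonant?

k

/k/ is closest: same manner (stop), place distance 2 (glottal→velar), same voicing; total 2. Next closest is /h/ at distance 4.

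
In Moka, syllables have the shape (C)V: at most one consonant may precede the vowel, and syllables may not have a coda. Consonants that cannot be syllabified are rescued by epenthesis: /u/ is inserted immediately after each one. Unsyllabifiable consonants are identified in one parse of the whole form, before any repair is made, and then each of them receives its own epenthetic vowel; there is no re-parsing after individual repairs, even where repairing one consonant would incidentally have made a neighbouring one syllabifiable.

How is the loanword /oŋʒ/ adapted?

The consonants /ŋ/, /ʒ/ cannot be parsed into a legal (C)V syllable (no codas are permitted; onsets are limited to one consonant).
Epenthesis after each stranded consonant: /ŋ/ → /ŋu/, /ʒ/ → /ʒu/.

oŋuʒu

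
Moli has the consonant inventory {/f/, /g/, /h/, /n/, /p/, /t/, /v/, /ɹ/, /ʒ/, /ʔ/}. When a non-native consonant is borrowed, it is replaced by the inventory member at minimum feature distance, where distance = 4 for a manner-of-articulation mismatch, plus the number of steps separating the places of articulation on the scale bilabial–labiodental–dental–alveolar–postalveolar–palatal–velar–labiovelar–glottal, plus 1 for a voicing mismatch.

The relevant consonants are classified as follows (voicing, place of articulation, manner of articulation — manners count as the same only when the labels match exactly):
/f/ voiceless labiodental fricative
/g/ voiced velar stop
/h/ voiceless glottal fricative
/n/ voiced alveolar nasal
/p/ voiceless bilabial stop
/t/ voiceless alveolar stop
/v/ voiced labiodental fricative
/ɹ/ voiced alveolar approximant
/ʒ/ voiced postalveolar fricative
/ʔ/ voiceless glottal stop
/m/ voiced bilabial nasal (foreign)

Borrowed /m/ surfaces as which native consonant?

n

/n/ is closest: same manner (nasal), place distance 3 (bilabial→alveolar), same voicing; total 3. Next closest is /p/ at distance 5.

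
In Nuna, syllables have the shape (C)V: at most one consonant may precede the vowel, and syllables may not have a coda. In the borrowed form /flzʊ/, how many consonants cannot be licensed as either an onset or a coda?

2

The consonants /f/, /l/ cannot be parsed into a legal (C)V syllable (no codas are permitted; onsets are limited to one consonant).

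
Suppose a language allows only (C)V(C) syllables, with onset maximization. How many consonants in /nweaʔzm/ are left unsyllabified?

3

Syllabifying with onset maximization leaves /n/, /z/, /m/ stranded (at most one coda consonant is licensed; onsets are limited to one consonant).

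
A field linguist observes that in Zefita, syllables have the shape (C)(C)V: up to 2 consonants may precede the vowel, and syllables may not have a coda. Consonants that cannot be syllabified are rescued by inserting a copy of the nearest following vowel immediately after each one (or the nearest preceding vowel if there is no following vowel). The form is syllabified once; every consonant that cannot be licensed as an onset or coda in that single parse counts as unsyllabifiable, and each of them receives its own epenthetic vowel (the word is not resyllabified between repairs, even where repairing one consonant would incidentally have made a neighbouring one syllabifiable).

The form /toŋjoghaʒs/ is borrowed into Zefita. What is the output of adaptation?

Syllabifying with onset maximization leaves /ʒ/, /s/ stranded (no codas are permitted; onsets may contain at most 2 consonants).
Inserting the epenthetic vowel yields /ʒ/ → /ʒa/, /s/ → /sa/.

toŋjoghaʒasa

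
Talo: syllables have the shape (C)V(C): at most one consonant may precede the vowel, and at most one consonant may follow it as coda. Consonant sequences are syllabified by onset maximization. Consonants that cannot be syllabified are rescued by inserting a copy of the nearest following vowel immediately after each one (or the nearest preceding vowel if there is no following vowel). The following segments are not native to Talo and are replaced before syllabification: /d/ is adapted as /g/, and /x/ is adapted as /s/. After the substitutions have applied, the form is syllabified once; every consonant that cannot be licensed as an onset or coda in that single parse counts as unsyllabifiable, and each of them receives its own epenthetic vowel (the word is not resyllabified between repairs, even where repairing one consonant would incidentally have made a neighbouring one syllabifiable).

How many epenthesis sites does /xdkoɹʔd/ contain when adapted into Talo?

After substitution the input is /sgkoɹʔg/.
The unsyllabifiable consonants are /s/, /g/, /ʔ/, /g/; each receives one epenthetic vowel.

4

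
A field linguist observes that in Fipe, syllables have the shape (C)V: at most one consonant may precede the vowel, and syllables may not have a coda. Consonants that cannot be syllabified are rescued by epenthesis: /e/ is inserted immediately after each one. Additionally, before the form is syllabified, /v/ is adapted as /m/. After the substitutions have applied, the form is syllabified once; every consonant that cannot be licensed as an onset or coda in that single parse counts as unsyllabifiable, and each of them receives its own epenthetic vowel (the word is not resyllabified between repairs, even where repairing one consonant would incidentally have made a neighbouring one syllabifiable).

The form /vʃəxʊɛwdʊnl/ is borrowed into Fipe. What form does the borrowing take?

Substitution: /v/ → /m/, giving /mʃəxʊɛwdʊnl/.
Syllabifying with onset maximization leaves /m/, /w/, /n/, /l/ stranded (no codas are permitted; onsets are limited to one consonant).
Each unlicensed consonant becomes the onset of a new syllable: /m/ → /me/, /w/ → /we/, /n/ → /ne/, /l/ → /le/.

meʃəxʊɛwedʊnele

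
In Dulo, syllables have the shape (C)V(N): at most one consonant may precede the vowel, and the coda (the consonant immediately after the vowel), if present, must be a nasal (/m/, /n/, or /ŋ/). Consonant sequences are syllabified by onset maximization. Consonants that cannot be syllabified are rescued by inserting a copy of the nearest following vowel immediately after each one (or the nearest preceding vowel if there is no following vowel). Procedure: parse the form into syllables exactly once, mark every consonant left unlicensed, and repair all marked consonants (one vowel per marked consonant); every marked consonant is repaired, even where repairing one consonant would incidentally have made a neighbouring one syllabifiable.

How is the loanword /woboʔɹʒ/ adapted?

Under (C)V(N), the unsyllabifiable consonants are /ʔ/, /ɹ/, /ʒ/ (only a nasal (/m/, /n/, or /ŋ/) is licensed in coda position; onsets are limited to one consonant).
Epenthesis after each stranded consonant: /ʔ/ → /ʔo/, /ɹ/ → /ɹo/, /ʒ/ → /ʒo/.

woboʔoɹoʒo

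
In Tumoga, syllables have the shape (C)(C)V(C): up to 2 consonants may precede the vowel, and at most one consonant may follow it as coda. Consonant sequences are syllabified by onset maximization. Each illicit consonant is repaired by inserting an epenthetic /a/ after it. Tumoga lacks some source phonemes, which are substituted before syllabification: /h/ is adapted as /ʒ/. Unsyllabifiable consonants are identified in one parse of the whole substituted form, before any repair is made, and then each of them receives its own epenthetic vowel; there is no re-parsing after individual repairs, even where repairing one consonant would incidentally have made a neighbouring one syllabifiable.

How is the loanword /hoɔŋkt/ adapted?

Substitution: /h/ → /ʒ/, giving /ʒoɔŋkt/.
Under (C)(C)V(C), the unsyllabifiable consonants are /k/, /t/ (at most one coda consonant is licensed; onsets may contain at most 2 consonants).
Each unlicensed consonant becomes the onset of a new syllable: /k/ → /ka/, /t/ → /ta/.

ʒoɔŋkata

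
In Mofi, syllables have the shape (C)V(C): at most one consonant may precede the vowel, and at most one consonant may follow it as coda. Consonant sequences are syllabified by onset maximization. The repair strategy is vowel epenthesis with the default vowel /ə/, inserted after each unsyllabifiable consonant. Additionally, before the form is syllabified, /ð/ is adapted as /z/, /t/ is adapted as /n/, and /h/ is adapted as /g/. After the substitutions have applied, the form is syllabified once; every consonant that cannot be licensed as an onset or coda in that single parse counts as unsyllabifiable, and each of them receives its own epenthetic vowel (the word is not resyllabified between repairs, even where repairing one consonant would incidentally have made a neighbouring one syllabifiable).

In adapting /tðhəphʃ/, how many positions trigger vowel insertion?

4

After substitution the input is /nzgəpgʃ/.
The unsyllabifiable consonants are /n/, /z/, /g/, /ʃ/; each receives one epenthetic vowel.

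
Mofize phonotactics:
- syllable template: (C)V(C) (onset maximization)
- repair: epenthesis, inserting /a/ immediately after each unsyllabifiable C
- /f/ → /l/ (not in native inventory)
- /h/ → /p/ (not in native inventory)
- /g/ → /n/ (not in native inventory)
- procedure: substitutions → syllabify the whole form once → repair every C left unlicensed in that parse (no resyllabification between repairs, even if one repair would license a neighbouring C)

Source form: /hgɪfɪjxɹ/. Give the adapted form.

panɪlɪjxaɹa

Substitution: /h/ → /p/, /g/ → /n/, /f/ → /l/, giving /pnɪlɪjxɹ/.
The consonants /p/, /x/, /ɹ/ cannot be parsed into a legal (C)V(C) syllable (at most one coda consonant is licensed; onsets are limited to one consonant).
Each unlicensed consonant becomes the onset of a new syllable: /p/ → /pa/, /x/ → /xa/, /ɹ/ → /ɹa/.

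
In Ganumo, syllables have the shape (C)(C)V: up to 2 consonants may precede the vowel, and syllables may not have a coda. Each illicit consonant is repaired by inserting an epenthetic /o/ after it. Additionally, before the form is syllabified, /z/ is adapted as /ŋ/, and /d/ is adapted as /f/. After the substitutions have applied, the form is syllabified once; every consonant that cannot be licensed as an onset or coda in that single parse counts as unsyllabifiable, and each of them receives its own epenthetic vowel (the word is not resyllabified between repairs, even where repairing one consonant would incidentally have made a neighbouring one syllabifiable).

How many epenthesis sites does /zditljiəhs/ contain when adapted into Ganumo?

After substitution the input is /ŋfitljiəhs/.
The unsyllabifiable consonants are /t/, /h/, /s/; each receives one epenthetic vowel.

3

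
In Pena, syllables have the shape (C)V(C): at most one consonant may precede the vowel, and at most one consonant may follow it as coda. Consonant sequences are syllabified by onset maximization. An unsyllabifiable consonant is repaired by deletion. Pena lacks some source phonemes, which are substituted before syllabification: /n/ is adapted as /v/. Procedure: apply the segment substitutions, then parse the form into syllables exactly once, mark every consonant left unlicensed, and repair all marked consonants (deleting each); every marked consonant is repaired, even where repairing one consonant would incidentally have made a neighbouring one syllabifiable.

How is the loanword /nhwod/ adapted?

Substitution: /n/ → /v/, giving /vhwod/.
Syllabifying with onset maximization leaves /v/, /h/ stranded (at most one coda consonant is licensed; onsets are limited to one consonant).
Deletion applies to /v/, /h/.

wod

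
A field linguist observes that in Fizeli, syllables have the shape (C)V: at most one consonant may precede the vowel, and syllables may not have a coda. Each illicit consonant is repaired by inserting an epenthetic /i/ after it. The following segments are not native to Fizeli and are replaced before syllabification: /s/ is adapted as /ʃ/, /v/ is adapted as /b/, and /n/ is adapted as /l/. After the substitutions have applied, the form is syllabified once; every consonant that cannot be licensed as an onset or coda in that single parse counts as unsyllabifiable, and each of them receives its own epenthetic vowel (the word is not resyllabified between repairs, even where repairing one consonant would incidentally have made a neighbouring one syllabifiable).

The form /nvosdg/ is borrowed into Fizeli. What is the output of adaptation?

liboʃidigi

Substitution: /n/ → /l/, /v/ → /b/, /s/ → /ʃ/, giving /lboʃdg/.
Syllabifying with onset maximization leaves /l/, /ʃ/, /d/, /g/ stranded (no codas are permitted; onsets are limited to one consonant).
Epenthesis after each stranded consonant: /l/ → /li/, /ʃ/ → /ʃi/, /d/ → /di/, /g/ → /gi/.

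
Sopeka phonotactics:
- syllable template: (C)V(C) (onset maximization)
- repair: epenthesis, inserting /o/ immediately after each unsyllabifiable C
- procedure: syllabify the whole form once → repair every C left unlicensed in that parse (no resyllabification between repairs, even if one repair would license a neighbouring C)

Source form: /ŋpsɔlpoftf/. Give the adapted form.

ŋoposɔlpoftofo

The consonants /ŋ/, /p/, /t/, /f/ cannot be parsed into a legal (C)V(C) syllable (at most one coda consonant is licensed; onsets are limited to one consonant).
Inserting the epenthetic vowel yields /ŋ/ → /ŋo/, /p/ → /po/, /t/ → /to/, /f/ → /fo/.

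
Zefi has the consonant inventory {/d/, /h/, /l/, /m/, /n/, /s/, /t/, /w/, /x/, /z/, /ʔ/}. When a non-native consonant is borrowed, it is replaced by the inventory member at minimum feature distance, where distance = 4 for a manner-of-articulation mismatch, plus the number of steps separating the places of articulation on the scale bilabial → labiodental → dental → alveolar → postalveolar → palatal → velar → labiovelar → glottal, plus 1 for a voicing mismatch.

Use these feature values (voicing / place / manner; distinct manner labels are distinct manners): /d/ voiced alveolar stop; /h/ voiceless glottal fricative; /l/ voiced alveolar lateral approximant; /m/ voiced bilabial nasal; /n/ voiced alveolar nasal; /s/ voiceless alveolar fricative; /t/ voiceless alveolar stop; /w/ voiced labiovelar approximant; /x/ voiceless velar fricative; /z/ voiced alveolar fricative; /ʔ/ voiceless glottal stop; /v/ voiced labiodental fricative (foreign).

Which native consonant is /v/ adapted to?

/z/ is closest: same manner (fricative), place distance 2 (labiodental→alveolar), same voicing; total 2. Next closest is /s/ at distance 3.

z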